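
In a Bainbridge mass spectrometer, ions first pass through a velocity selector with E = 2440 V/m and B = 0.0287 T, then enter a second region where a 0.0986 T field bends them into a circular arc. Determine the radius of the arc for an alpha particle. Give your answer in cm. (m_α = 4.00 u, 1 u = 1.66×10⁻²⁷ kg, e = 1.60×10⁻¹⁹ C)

The selector passes v = E/B = 2440/0.0287 = 8.50×10^4 m/s.
In the deflection region, r = mv/(qB₂) = (6.64×10^-27)(8.50×10^4) / [(2×1.60×10^-19)(0.0986)] = 0.0179 m.

r ≈ 1.79 cm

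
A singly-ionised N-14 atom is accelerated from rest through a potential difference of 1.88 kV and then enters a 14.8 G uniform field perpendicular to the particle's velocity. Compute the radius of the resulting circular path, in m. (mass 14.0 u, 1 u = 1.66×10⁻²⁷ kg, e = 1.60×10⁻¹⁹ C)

The kinetic energy gained is K = qV = (1×1.60×10^-19)(1880) = 3.01×10^-16 J.
v = √(2K/m) = 1.61×10^5 m/s.
r = mv/(qB) = (2.32×10^-26)(1.61×10^5) / [(1×1.60×10^-19)(1.48×10^-3)] = 15.8 m.

r ≈ 15.8 m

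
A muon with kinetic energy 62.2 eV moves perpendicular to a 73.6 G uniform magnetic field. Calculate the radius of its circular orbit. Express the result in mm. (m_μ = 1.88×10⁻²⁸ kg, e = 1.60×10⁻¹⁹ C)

r ≈ 51.9 mm

Convert the energy: K = 62.2 eV = 9.95×10^-18 J.
v = √(2K/m) = √(2·9.95×10^-18/1.88×10^-28) = 3.25×10^5 m/s.
r = mv/(qB) = (1.88×10^-28)(3.25×10^5) / [(1×1.60×10^-19)(7.36×10^-3)] = 0.0519 m.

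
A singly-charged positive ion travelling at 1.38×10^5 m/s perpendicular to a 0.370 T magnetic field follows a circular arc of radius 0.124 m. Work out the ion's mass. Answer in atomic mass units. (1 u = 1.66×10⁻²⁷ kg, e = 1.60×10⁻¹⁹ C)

qvB = mv²/r ⇒ m = qBr/v.
m = (1×1.60×10^-19)(0.370)(0.124) / (1.38×10^5) = 5.32×10^-26 kg = 32.0 u.

m ≈ 32.0 u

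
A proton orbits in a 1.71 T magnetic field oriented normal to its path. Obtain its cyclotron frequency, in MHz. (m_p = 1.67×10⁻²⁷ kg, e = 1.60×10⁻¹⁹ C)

f = qB/(2πm) = (1×1.60×10^-19)(1.71) / [2π(1.67×10^-27)] = 2.61×10^7 Hz.

f ≈ 26.1 MHz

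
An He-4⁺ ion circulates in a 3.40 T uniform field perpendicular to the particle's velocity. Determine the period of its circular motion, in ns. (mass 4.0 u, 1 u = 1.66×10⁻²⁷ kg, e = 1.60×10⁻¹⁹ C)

The cyclotron period is independent of speed: T = 2πm/(qB).
T = 2π(6.64×10^-27) / [(1×1.60×10^-19)(3.40)] = 7.67×10^-8 s.

T ≈ 76.7 ns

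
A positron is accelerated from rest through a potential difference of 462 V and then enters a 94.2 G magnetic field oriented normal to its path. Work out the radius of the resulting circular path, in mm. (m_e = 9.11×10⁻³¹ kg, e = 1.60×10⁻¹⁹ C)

r ≈ 7.70 mm

The kinetic energy gained is K = qV = (1×1.60×10^-19)(462) = 7.39×10^-17 J.
v = √(2K/m) = 1.27×10^7 m/s.
r = mv/(qB) = (9.11×10^-31)(1.27×10^7) / [(1×1.60×10^-19)(9.42×10^-3)] = 7.70×10^-3 m.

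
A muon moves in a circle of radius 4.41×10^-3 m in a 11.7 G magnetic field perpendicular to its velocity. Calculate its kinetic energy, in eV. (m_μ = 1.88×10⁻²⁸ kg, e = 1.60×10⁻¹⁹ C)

v = qBr/m = (1×1.60×10^-19)(1.17×10^-3)(4.41×10^-3) / (1.88×10^-28) = 4390 m/s.
K = ½mv² = 0.5·(1.88×10^-28)·(4390)² = 1.81×10^-21 J = 0.0113 eV.

K ≈ 0.0113 eV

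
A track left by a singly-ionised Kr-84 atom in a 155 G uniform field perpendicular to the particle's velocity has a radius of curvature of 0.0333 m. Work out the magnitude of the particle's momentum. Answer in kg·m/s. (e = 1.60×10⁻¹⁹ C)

Since qvB = mv²/r, the momentum p = mv = qBr.
p = (1×1.60×10^-19)(0.0155)(0.0333) = 8.26×10^-23 kg·m/s.

p ≈ 8.26×10^-23 kg·m/s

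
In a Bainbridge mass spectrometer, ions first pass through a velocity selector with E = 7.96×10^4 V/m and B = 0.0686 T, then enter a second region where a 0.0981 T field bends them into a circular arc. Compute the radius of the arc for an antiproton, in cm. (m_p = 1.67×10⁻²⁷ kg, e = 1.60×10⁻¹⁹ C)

The selector passes v = E/B = 7.96×10^4/0.0686 = 1.16×10^6 m/s.
In the deflection region, r = mv/(qB₂) = (1.67×10^-27)(1.16×10^6) / [(1×1.60×10^-19)(0.0981)] = 0.123 m.

r ≈ 12.3 cm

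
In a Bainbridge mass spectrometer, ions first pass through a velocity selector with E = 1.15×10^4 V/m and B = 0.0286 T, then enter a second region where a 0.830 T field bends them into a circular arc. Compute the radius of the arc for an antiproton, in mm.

The selector passes v = E/B = 1.15×10^4/0.0286 = 4.02×10^5 m/s.
In the deflection region, r = mv/(qB₂) = (1.67×10^-27)(4.02×10^5) / [(1×1.60×10^-19)(0.830)] = 5.06×10^-3 m.

r ≈ 5.06 mm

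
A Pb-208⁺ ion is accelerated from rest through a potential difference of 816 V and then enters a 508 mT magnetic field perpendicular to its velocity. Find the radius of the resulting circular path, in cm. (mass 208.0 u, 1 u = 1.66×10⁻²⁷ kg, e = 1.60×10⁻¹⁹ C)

r ≈ 11.7 cm

The kinetic energy gained is K = qV = (1×1.60×10^-19)(816) = 1.31×10^-16 J.
v = √(2K/m) = 2.75×10^4 m/s.
r = mv/(qB) = (3.45×10^-25)(2.75×10^4) / [(1×1.60×10^-19)(0.508)] = 0.117 m.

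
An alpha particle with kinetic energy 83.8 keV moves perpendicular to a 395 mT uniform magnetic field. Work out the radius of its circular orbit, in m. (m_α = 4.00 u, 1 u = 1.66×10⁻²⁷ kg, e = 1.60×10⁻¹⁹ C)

Convert the energy: K = 83.8 keV = 1.34×10^-14 J.
v = √(2K/m) = √(2·1.34×10^-14/6.64×10^-27) = 2.01×10^6 m/s.
r = mv/(qB) = (6.64×10^-27)(2.01×10^6) / [(2×1.60×10^-19)(0.395)] = 0.106 m.

r ≈ 0.106 m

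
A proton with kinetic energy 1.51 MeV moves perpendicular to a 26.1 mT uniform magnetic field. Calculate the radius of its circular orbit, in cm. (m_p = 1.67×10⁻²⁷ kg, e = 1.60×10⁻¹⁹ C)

r ≈ 680 cm

Convert the energy: K = 1.51 MeV = 2.42×10^-13 J.
v = √(2K/m) = √(2·2.42×10^-13/1.67×10^-27) = 1.70×10^7 m/s.
r = mv/(qB) = (1.67×10^-27)(1.70×10^7) / [(1×1.60×10^-19)(0.0261)] = 6.80 m.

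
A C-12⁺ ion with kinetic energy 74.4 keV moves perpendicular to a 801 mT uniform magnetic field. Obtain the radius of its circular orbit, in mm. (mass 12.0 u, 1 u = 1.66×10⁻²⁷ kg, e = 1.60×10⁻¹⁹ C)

r ≈ 170 mm

Convert the energy: K = 74.4 keV = 1.19×10^-14 J.
v = √(2K/m) = √(2·1.19×10^-14/1.99×10^-26) = 1.09×10^6 m/s.
r = mv/(qB) = (1.99×10^-26)(1.09×10^6) / [(1×1.60×10^-19)(0.801)] = 0.170 m.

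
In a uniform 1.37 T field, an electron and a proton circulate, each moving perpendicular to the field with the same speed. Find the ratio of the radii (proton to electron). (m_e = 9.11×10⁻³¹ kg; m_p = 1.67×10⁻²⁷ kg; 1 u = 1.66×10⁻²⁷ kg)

ratio ≈ 1830

r = mv/(qB) ⇒ at equal v, r ∝ m/q.
r_{proton}/r_{electron} = 1830.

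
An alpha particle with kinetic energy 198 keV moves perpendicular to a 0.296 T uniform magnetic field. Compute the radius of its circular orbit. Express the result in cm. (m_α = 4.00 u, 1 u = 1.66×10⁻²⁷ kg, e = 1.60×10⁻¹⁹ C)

r ≈ 21.7 cm

Convert the energy: K = 198 keV = 3.17×10^-14 J.
v = √(2K/m) = √(2·3.17×10^-14/6.64×10^-27) = 3.09×10^6 m/s.
r = mv/(qB) = (6.64×10^-27)(3.09×10^6) / [(2×1.60×10^-19)(0.296)] = 0.217 m.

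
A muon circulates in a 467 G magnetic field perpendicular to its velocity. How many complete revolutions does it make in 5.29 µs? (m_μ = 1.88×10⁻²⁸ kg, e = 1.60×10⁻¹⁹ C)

T = 2πm/(qB) = 2π(1.88×10^-28) / [(1×1.60×10^-19)(0.0467)] = 1.5809×10^-7 s.
N = t/T = 5.29×10^-6 / 1.5809×10^-7 ≈ 33.46, so 33 complete revolutions.

N = 33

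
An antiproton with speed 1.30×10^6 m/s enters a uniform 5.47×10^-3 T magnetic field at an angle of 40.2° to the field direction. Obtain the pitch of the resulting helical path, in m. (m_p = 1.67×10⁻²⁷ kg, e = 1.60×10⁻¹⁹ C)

pitch ≈ 11.9 m

The velocity component along B is v∥ = v cos40.2° = 9.93×10^5 m/s.
The cyclotron period T = 2πm/(qB) = 1.20×10^-5 s is set by m, q, B alone.
Pitch = v∥·T = (9.93×10^5)(1.20×10^-5) = 11.9 m.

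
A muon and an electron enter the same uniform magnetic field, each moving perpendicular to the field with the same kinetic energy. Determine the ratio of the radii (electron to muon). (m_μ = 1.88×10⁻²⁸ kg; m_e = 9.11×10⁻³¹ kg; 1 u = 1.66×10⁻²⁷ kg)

r = √(2mK)/(qB) ⇒ at equal K, r ∝ √m/q.
r_{electron}/r_{muon} = 0.0696.

ratio ≈ 0.0696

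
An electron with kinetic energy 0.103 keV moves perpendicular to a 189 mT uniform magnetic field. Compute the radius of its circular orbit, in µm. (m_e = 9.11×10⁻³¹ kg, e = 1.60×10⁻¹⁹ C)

r ≈ 181 µm

Convert the energy: K = 0.103 keV = 1.65×10^-17 J.
v = √(2K/m) = √(2·1.65×10^-17/9.11×10^-31) = 6.01×10^6 m/s.
r = mv/(qB) = (9.11×10^-31)(6.01×10^6) / [(1×1.60×10^-19)(0.189)] = 1.81×10^-4 m.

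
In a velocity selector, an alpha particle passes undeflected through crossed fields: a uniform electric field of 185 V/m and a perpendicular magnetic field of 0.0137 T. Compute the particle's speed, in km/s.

For zero net force, qE = qvB, so v = E/B.
v = (185) / (0.0137) = 1.35×10^4 m/s.

v ≈ 13.5 km/s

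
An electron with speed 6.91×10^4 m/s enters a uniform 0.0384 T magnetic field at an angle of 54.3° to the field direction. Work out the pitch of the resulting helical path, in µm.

pitch ≈ 37.6 µm

The velocity component along B is v∥ = v cos54.3° = 4.03×10^4 m/s.
The cyclotron period T = 2πm/(qB) = 9.32×10^-10 s is set by m, q, B alone.
Pitch = v∥·T = (4.03×10^4)(9.32×10^-10) = 3.76×10^-5 m.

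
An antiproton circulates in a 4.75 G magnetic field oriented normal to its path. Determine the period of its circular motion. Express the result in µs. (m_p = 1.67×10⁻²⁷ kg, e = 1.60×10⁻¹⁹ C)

T ≈ 138 µs

The cyclotron period is independent of speed: T = 2πm/(qB).
T = 2π(1.67×10^-27) / [(1×1.60×10^-19)(4.75×10^-4)] = 1.38×10^-4 s.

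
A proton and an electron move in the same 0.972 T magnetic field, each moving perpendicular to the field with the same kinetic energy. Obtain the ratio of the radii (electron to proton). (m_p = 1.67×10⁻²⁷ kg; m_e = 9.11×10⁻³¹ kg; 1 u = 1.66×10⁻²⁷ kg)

ratio ≈ 0.0234

r = √(2mK)/(qB) ⇒ at equal K, r ∝ √m/q.
r_{electron}/r_{proton} = 0.0234.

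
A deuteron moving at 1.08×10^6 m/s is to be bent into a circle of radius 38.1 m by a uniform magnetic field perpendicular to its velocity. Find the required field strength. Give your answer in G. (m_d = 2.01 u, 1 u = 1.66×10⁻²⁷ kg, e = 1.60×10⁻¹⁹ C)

qvB = mv²/r gives B = mv/(qr).
B = (3.34×10^-27)(1.08×10^6) / [(1×1.60×10^-19)(38.1)] = 5.91×10^-4 T.

B ≈ 5.91 G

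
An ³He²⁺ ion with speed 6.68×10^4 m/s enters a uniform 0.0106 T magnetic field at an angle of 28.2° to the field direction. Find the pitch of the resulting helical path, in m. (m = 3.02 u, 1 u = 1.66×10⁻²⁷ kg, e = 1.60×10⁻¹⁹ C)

pitch ≈ 0.547 m

The velocity component along B is v∥ = v cos28.2° = 5.89×10^4 m/s.
The cyclotron period T = 2πm/(qB) = 9.29×10^-6 s is set by m, q, B alone.
Pitch = v∥·T = (5.89×10^4)(9.29×10^-6) = 0.547 m.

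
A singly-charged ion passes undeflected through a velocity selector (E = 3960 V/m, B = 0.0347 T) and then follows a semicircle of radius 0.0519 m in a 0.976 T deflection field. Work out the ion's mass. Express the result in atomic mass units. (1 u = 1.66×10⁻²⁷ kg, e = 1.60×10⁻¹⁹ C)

v = E/B₁ = 1.14×10^5 m/s.
From r = mv/(qB₂), m = qB₂r/v = (1×1.60×10^-19)(0.976)(0.0519) / (1.14×10^5) = 7.10×10^-26 kg.
In atomic mass units: m = 7.10×10^-26 / 1.66×10^-27 = 42.8 u.

m ≈ 42.8 u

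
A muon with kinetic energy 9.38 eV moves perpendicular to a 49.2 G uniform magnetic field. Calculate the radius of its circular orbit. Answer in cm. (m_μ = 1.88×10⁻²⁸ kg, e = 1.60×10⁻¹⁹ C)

r ≈ 3.02 cm

Convert the energy: K = 9.38 eV = 1.50×10^-18 J.
v = √(2K/m) = √(2·1.50×10^-18/1.88×10^-28) = 1.26×10^5 m/s.
r = mv/(qB) = (1.88×10^-28)(1.26×10^5) / [(1×1.60×10^-19)(4.92×10^-3)] = 0.0302 m.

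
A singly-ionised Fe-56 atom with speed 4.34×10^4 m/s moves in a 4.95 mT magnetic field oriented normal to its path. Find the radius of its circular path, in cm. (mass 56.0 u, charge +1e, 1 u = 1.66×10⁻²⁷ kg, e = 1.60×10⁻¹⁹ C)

r ≈ 509 cm

The magnetic force provides the centripetal force: qvB = mv²/r, so r = mv/(qB).
r = (9.30×10^-26 kg)(4.34×10^4 m/s) / [(1×1.60×10^-19 C)(4.95×10^-3 T)] = 5.09 m.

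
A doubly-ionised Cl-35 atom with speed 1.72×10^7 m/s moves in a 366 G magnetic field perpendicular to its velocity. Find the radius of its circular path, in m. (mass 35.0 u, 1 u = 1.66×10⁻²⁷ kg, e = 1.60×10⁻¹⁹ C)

r ≈ 85.3 m

The magnetic force provides the centripetal force: qvB = mv²/r, so r = mv/(qB).
r = (5.81×10^-26 kg)(1.72×10^7 m/s) / [(2×1.60×10^-19 C)(0.0366 T)] = 85.3 m.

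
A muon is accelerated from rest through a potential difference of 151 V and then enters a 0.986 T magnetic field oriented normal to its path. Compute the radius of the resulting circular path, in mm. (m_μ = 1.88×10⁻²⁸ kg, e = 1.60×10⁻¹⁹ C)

The kinetic energy gained is K = qV = (1×1.60×10^-19)(151) = 2.42×10^-17 J.
v = √(2K/m) = 5.07×10^5 m/s.
r = mv/(qB) = (1.88×10^-28)(5.07×10^5) / [(1×1.60×10^-19)(0.986)] = 6.04×10^-4 m.

r ≈ 0.604 mm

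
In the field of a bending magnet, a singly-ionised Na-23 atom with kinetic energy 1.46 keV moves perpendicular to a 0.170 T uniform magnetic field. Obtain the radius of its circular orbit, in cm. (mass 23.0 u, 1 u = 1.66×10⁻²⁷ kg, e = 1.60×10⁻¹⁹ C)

Convert the energy: K = 1.46 keV = 2.34×10^-16 J.
v = √(2K/m) = √(2·2.34×10^-16/3.82×10^-26) = 1.11×10^5 m/s.
r = mv/(qB) = (3.82×10^-26)(1.11×10^5) / [(1×1.60×10^-19)(0.170)] = 0.155 m.

r ≈ 15.5 cm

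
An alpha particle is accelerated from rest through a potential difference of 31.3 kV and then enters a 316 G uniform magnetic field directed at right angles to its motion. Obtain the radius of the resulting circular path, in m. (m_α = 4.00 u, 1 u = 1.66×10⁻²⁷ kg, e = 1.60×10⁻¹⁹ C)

The kinetic energy gained is K = qV = (2×1.60×10^-19)(3.13×10^4) = 1.00×10^-14 J.
v = √(2K/m) = 1.74×10^6 m/s.
r = mv/(qB) = (6.64×10^-27)(1.74×10^6) / [(2×1.60×10^-19)(0.0316)] = 1.14 m.

r ≈ 1.14 m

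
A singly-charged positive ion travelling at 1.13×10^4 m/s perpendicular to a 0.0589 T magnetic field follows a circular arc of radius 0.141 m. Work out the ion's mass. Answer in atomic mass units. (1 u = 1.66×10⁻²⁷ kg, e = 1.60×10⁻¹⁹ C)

qvB = mv²/r ⇒ m = qBr/v.
m = (1×1.60×10^-19)(0.0589)(0.141) / (1.13×10^4) = 1.18×10^-25 kg = 70.8 u.

m ≈ 70.8 u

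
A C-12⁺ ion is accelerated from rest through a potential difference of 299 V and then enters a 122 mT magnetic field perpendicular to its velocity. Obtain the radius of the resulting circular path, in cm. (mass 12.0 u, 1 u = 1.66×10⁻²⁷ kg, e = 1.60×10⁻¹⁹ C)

r ≈ 7.07 cm

The kinetic energy gained is K = qV = (1×1.60×10^-19)(299) = 4.78×10^-17 J.
v = √(2K/m) = 6.93×10^4 m/s.
r = mv/(qB) = (1.99×10^-26)(6.93×10^4) / [(1×1.60×10^-19)(0.122)] = 0.0707 m.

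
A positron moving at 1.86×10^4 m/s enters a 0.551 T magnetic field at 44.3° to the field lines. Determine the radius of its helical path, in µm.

Only the perpendicular component v⊥ = v sin44.3° = 1.30×10^4 m/s is bent by the field.
r = m v⊥ /(qB) = (9.11×10^-31)(1.30×10^4) / [(1×1.60×10^-19)(0.551)] = 1.34×10^-7 m.

r ≈ 0.134 µm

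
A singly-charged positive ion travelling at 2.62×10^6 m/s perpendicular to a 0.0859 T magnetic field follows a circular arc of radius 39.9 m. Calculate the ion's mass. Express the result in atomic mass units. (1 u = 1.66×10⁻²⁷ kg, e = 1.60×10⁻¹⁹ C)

m ≈ 126 u

qvB = mv²/r ⇒ m = qBr/v.
m = (1×1.60×10^-19)(0.0859)(39.9) / (2.62×10^6) = 2.09×10^-25 kg = 126 u.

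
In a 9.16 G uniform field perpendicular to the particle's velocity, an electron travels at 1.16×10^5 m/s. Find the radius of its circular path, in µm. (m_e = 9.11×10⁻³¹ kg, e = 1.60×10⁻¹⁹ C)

The magnetic force provides the centripetal force: qvB = mv²/r, so r = mv/(qB).
r = (9.11×10^-31 kg)(1.16×10^5 m/s) / [(1×1.60×10^-19 C)(9.16×10^-4 T)] = 7.21×10^-4 m.

r ≈ 721 µm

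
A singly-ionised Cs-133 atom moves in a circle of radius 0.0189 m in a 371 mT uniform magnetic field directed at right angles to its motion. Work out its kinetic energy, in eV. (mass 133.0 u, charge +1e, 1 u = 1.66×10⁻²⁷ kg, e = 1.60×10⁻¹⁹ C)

K ≈ 17.8 eV

v = qBr/m = (1×1.60×10^-19)(0.371)(0.0189) / (2.21×10^-25) = 5080 m/s.
K = ½mv² = 0.5·(2.21×10^-25)·(5080)² = 2.85×10^-18 J = 17.8 eV.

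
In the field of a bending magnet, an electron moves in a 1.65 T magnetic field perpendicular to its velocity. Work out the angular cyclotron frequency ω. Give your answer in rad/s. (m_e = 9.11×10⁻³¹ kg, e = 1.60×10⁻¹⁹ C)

ω = qB/m = (1×1.60×10^-19)(1.65) / (9.11×10^-31) = 2.90×10^11 rad/s.

ω ≈ 2.90×10^11 rad/s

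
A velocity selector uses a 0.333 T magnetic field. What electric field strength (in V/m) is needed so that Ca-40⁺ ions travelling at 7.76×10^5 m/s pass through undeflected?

qE = qvB ⇒ E = vB = (7.76×10^5)(0.333) = 2.58×10^5 V/m.

E ≈ 2.58×10^5 V/m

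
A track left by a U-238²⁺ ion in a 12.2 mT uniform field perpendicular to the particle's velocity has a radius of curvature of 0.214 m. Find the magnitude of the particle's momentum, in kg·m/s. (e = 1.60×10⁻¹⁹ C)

p ≈ 8.35×10^-22 kg·m/s

Since qvB = mv²/r, the momentum p = mv = qBr.
p = (2×1.60×10^-19)(0.0122)(0.214) = 8.35×10^-22 kg·m/s.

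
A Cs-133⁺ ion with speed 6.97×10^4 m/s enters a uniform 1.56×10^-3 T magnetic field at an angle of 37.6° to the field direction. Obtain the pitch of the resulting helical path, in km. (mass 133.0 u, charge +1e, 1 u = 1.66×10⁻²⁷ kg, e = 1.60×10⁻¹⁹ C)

pitch ≈ 0.307 km

The velocity component along B is v∥ = v cos37.6° = 5.52×10^4 m/s.
The cyclotron period T = 2πm/(qB) = 5.56×10^-3 s is set by m, q, B alone.
Pitch = v∥·T = (5.52×10^4)(5.56×10^-3) = 307 m.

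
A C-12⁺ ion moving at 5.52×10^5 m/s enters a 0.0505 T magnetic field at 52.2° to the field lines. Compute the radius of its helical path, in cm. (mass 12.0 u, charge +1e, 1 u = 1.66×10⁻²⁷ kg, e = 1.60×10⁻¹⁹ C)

Only the perpendicular component v⊥ = v sin52.2° = 4.36×10^5 m/s is bent by the field.
r = m v⊥ /(qB) = (1.99×10^-26)(4.36×10^5) / [(1×1.60×10^-19)(0.0505)] = 1.08 m.

r ≈ 108 cm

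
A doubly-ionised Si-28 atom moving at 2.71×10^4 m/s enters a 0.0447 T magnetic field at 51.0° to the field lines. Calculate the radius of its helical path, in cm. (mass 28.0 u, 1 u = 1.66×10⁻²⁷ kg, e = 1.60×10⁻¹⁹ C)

r ≈ 6.84 cm

Only the perpendicular component v⊥ = v sin51.0° = 2.11×10^4 m/s is bent by the field.
r = m v⊥ /(qB) = (4.65×10^-26)(2.11×10^4) / [(2×1.60×10^-19)(0.0447)] = 0.0684 m.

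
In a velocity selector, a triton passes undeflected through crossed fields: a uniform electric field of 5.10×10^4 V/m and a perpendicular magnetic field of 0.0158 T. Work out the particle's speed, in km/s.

v ≈ 3230 km/s

For zero net force, qE = qvB, so v = E/B.
v = (5.10×10^4) / (0.0158) = 3.23×10^6 m/s.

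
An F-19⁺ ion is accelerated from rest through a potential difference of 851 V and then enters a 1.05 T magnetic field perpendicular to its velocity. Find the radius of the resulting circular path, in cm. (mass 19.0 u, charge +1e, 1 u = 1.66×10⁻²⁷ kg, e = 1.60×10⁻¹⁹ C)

The kinetic energy gained is K = qV = (1×1.60×10^-19)(851) = 1.36×10^-16 J.
v = √(2K/m) = 9.29×10^4 m/s.
r = mv/(qB) = (3.15×10^-26)(9.29×10^4) / [(1×1.60×10^-19)(1.05)] = 0.0174 m.

r ≈ 1.74 cm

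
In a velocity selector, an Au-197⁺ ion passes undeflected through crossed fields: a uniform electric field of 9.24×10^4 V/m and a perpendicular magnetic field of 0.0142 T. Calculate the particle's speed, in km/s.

v ≈ 6510 km/s

For zero net force, qE = qvB, so v = E/B.
v = (9.24×10^4) / (0.0142) = 6.51×10^6 m/s.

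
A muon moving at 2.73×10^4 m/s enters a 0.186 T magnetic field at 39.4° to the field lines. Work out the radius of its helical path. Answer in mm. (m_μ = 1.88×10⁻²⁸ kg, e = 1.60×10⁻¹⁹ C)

r ≈ 0.109 mm

Only the perpendicular component v⊥ = v sin39.4° = 1.73×10^4 m/s is bent by the field.
r = m v⊥ /(qB) = (1.88×10^-28)(1.73×10^4) / [(1×1.60×10^-19)(0.186)] = 1.09×10^-4 m.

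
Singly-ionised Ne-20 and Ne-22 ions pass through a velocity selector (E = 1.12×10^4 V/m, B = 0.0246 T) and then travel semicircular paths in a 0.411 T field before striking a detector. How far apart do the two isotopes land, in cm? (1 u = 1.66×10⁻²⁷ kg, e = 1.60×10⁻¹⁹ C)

Δd ≈ 4.60 cm

Both emerge at v = E/B₁ = 4.55×10^5 m/s.
r = mv/(qB₂), so r₁ = 0.2299 m and r₂ = 0.2528 m, giving Δr = 0.0230 m.
After a semicircle each ion lands a diameter 2r from the entry slit, so the separation is 2Δr = 0.0460 m.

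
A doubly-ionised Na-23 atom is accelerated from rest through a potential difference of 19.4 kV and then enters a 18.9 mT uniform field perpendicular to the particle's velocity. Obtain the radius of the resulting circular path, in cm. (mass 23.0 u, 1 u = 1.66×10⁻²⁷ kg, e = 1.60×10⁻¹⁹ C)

The kinetic energy gained is K = qV = (2×1.60×10^-19)(1.94×10^4) = 6.21×10^-15 J.
v = √(2K/m) = 5.70×10^5 m/s.
r = mv/(qB) = (3.82×10^-26)(5.70×10^5) / [(2×1.60×10^-19)(0.0189)] = 3.60 m.

r ≈ 360 cm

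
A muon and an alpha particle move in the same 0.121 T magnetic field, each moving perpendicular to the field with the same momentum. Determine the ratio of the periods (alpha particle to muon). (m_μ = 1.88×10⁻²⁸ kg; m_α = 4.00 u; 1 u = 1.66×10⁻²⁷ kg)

ratio ≈ 17.7

T = 2πm/(qB) is independent of speed, so T₂/T₁ = (m₂/q₂)/(m₁/q₁).
T_{alpha particle}/T_{muon} = (6.64×10^-27/2e) / (1.88×10^-28/1e) = 17.7.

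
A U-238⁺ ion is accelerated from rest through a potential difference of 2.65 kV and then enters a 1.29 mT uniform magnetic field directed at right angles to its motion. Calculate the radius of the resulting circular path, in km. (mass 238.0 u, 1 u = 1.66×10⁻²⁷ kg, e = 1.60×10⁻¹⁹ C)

r ≈ 0.0887 km

The kinetic energy gained is K = qV = (1×1.60×10^-19)(2650) = 4.24×10^-16 J.
v = √(2K/m) = 4.63×10^4 m/s.
r = mv/(qB) = (3.95×10^-25)(4.63×10^4) / [(1×1.60×10^-19)(1.29×10^-3)] = 88.7 m.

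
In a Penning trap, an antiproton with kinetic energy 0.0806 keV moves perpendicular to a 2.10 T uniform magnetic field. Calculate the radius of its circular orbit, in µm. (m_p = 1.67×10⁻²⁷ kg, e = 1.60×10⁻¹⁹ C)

r ≈ 618 µm

Convert the energy: K = 0.0806 keV = 1.29×10^-17 J.
v = √(2K/m) = √(2·1.29×10^-17/1.67×10^-27) = 1.24×10^5 m/s.
r = mv/(qB) = (1.67×10^-27)(1.24×10^5) / [(1×1.60×10^-19)(2.10)] = 6.18×10^-4 m.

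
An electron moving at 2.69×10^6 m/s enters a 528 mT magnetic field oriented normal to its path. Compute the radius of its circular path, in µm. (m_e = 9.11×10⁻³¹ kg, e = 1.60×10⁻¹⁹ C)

The magnetic force provides the centripetal force: qvB = mv²/r, so r = mv/(qB).
r = (9.11×10^-31 kg)(2.69×10^6 m/s) / [(1×1.60×10^-19 C)(0.528 T)] = 2.90×10^-5 m.

r ≈ 29.0 µm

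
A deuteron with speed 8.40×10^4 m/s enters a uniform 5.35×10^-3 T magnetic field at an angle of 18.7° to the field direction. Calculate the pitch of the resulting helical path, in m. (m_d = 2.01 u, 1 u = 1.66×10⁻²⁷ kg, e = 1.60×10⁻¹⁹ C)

The velocity component along B is v∥ = v cos18.7° = 7.96×10^4 m/s.
The cyclotron period T = 2πm/(qB) = 2.45×10^-5 s is set by m, q, B alone.
Pitch = v∥·T = (7.96×10^4)(2.45×10^-5) = 1.95 m.

pitch ≈ 1.95 m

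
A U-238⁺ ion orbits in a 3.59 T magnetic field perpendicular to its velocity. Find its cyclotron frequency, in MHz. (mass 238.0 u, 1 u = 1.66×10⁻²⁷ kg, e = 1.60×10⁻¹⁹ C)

f = qB/(2πm) = (1×1.60×10^-19)(3.59) / [2π(3.95×10^-25)] = 2.31×10^5 Hz.

f ≈ 0.231 MHz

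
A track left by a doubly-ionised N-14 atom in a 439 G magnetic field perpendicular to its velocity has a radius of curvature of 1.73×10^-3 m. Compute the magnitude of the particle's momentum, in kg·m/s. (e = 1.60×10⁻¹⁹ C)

Since qvB = mv²/r, the momentum p = mv = qBr.
p = (2×1.60×10^-19)(0.0439)(1.73×10^-3) = 2.43×10^-23 kg·m/s.

p ≈ 2.43×10^-23 kg·m/s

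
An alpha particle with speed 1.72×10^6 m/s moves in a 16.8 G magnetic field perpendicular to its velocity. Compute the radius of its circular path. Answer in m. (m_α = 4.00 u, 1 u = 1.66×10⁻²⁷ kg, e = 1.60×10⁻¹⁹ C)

The magnetic force provides the centripetal force: qvB = mv²/r, so r = mv/(qB).
r = (6.64×10^-27 kg)(1.72×10^6 m/s) / [(2×1.60×10^-19 C)(1.68×10^-3 T)] = 21.2 m.

r ≈ 21.2 m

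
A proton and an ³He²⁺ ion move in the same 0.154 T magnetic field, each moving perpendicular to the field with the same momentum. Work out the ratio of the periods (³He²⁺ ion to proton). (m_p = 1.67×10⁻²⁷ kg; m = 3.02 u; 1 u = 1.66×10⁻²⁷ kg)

T = 2πm/(qB) is independent of speed, so T₂/T₁ = (m₂/q₂)/(m₁/q₁).
T_{³He²⁺ ion}/T_{proton} = (5.01×10^-27/2e) / (1.67×10^-27/1e) = 1.50.

ratio ≈ 1.50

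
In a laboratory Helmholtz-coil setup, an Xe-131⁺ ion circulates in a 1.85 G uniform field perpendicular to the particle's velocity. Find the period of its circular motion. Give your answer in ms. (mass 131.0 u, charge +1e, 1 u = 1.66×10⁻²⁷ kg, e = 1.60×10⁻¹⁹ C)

The cyclotron period is independent of speed: T = 2πm/(qB).
T = 2π(2.17×10^-25) / [(1×1.60×10^-19)(1.85×10^-4)] = 0.0462 s.

T ≈ 46.2 ms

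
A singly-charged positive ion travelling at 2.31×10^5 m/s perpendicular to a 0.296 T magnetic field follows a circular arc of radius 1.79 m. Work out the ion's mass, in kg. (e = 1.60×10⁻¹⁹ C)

qvB = mv²/r ⇒ m = qBr/v.
m = (1×1.60×10^-19)(0.296)(1.79) / (2.31×10^5) = 3.67×10^-25 kg.

m ≈ 3.67×10^-25 kg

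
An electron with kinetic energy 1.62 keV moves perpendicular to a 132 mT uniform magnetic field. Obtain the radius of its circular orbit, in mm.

r ≈ 1.03 mm

Convert the energy: K = 1.62 keV = 2.59×10^-16 J.
v = √(2K/m) = √(2·2.59×10^-16/9.11×10^-31) = 2.39×10^7 m/s.
r = mv/(qB) = (9.11×10^-31)(2.39×10^7) / [(1×1.60×10^-19)(0.132)] = 1.03×10^-3 m.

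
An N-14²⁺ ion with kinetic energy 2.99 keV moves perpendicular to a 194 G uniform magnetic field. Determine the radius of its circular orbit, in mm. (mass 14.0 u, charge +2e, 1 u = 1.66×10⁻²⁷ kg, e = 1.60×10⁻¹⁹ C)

r ≈ 760 mm

Convert the energy: K = 2.99 keV = 4.78×10^-16 J.
v = √(2K/m) = √(2·4.78×10^-16/2.32×10^-26) = 2.03×10^5 m/s.
r = mv/(qB) = (2.32×10^-26)(2.03×10^5) / [(2×1.60×10^-19)(0.0194)] = 0.760 m.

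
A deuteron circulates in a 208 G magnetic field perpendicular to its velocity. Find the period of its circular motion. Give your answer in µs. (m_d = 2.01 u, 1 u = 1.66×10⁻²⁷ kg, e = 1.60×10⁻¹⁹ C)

The cyclotron period is independent of speed: T = 2πm/(qB).
T = 2π(3.34×10^-27) / [(1×1.60×10^-19)(0.0208)] = 6.30×10^-6 s.

T ≈ 6.30 µs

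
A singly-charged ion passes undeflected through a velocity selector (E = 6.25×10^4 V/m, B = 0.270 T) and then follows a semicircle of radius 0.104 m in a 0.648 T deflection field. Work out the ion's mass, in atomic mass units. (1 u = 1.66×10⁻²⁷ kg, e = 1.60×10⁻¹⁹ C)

v = E/B₁ = 2.31×10^5 m/s.
From r = mv/(qB₂), m = qB₂r/v = (1×1.60×10^-19)(0.648)(0.104) / (2.31×10^5) = 4.66×10^-26 kg.
In atomic mass units: m = 4.66×10^-26 / 1.66×10^-27 = 28.1 u.

m ≈ 28.1 u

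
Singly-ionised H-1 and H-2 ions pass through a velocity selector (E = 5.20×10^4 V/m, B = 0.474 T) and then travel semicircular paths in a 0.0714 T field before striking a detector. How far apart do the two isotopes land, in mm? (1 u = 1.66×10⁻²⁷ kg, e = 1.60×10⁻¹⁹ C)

Δd ≈ 31.9 mm

Both emerge at v = E/B₁ = 1.10×10^5 m/s.
r = mv/(qB₂), so r₁ = 0.0159 m and r₂ = 0.0319 m, giving Δr = 0.0159 m.
After a semicircle each ion lands a diameter 2r from the entry slit, so the separation is 2Δr = 0.0319 m.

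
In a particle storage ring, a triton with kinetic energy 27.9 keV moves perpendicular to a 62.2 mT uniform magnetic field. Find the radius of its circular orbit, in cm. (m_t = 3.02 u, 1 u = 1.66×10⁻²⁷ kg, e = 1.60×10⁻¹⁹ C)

Convert the energy: K = 27.9 keV = 4.46×10^-15 J.
v = √(2K/m) = √(2·4.46×10^-15/5.01×10^-27) = 1.33×10^6 m/s.
r = mv/(qB) = (5.01×10^-27)(1.33×10^6) / [(1×1.60×10^-19)(0.0622)] = 0.672 m.

r ≈ 67.2 cm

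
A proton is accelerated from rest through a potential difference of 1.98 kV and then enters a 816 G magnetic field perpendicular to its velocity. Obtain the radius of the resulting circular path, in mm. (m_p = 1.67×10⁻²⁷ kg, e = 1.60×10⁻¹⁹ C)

r ≈ 78.8 mm

The kinetic energy gained is K = qV = (1×1.60×10^-19)(1980) = 3.17×10^-16 J.
v = √(2K/m) = 6.16×10^5 m/s.
r = mv/(qB) = (1.67×10^-27)(6.16×10^5) / [(1×1.60×10^-19)(0.0816)] = 0.0788 m.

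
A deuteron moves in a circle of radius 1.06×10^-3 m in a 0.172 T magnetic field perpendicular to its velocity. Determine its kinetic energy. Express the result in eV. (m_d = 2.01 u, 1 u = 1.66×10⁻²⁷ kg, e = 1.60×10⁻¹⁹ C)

K ≈ 0.797 eV

v = qBr/m = (1×1.60×10^-19)(0.172)(1.06×10^-3) / (3.34×10^-27) = 8740 m/s.
K = ½mv² = 0.5·(3.34×10^-27)·(8740)² = 1.28×10^-19 J = 0.797 eV.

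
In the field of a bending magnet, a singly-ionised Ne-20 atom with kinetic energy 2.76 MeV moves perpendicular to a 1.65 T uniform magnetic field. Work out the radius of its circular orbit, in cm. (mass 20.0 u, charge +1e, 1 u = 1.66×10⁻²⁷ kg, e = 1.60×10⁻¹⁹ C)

Convert the energy: K = 2.76 MeV = 4.42×10^-13 J.
v = √(2K/m) = √(2·4.42×10^-13/3.32×10^-26) = 5.16×10^6 m/s.
r = mv/(qB) = (3.32×10^-26)(5.16×10^6) / [(1×1.60×10^-19)(1.65)] = 0.649 m.

r ≈ 64.9 cm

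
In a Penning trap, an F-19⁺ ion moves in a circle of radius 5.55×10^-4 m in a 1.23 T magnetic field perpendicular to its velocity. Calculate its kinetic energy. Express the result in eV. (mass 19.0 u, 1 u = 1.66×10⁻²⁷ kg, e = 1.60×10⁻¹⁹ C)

K ≈ 1.18 eV

v = qBr/m = (1×1.60×10^-19)(1.23)(5.55×10^-4) / (3.15×10^-26) = 3460 m/s.
K = ½mv² = 0.5·(3.15×10^-26)·(3460)² = 1.89×10^-19 J = 1.18 eV.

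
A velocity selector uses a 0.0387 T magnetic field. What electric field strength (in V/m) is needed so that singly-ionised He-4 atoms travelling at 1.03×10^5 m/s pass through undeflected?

E ≈ 3990 V/m

qE = qvB ⇒ E = vB = (1.03×10^5)(0.0387) = 3990 V/m.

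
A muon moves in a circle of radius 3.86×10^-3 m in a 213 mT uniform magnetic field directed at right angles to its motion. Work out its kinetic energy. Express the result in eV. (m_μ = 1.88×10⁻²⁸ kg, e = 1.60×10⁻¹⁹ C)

K ≈ 288 eV

v = qBr/m = (1×1.60×10^-19)(0.213)(3.86×10^-3) / (1.88×10^-28) = 7.00×10^5 m/s.
K = ½mv² = 0.5·(1.88×10^-28)·(7.00×10^5)² = 4.60×10^-17 J = 288 eV.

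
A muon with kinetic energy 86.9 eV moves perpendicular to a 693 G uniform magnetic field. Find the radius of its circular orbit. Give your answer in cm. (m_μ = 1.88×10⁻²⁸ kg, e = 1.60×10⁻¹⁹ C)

r ≈ 0.652 cm

Convert the energy: K = 86.9 eV = 1.39×10^-17 J.
v = √(2K/m) = √(2·1.39×10^-17/1.88×10^-28) = 3.85×10^5 m/s.
r = mv/(qB) = (1.88×10^-28)(3.85×10^5) / [(1×1.60×10^-19)(0.0693)] = 6.52×10^-3 m.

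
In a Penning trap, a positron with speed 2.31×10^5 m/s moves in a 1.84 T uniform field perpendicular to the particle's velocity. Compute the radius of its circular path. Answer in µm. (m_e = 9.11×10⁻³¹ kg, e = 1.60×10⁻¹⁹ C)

The magnetic force provides the centripetal force: qvB = mv²/r, so r = mv/(qB).
r = (9.11×10^-31 kg)(2.31×10^5 m/s) / [(1×1.60×10^-19 C)(1.84 T)] = 7.15×10^-7 m.

r ≈ 0.715 µm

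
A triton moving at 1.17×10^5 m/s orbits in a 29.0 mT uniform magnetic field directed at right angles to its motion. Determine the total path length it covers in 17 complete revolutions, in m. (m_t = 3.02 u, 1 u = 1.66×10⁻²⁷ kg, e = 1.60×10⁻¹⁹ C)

r = mv/(qB) = 0.126 m, so one revolution covers 2πr = 0.794 m.
In 17 revolutions: L = 17·2πr = 13.5 m.

L ≈ 13.5 m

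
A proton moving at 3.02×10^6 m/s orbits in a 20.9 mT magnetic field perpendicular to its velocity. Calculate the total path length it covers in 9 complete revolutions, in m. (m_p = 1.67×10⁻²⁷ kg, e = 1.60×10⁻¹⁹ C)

r = mv/(qB) = 1.51 m, so one revolution covers 2πr = 9.48 m.
In 9 revolutions: L = 9·2πr = 85.3 m.

L ≈ 85.3 m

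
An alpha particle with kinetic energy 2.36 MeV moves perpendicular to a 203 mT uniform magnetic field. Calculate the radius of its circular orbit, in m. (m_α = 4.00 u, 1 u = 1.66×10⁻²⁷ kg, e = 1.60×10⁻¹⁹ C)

Convert the energy: K = 2.36 MeV = 3.78×10^-13 J.
v = √(2K/m) = √(2·3.78×10^-13/6.64×10^-27) = 1.07×10^7 m/s.
r = mv/(qB) = (6.64×10^-27)(1.07×10^7) / [(2×1.60×10^-19)(0.203)] = 1.09 m.

r ≈ 1.09 m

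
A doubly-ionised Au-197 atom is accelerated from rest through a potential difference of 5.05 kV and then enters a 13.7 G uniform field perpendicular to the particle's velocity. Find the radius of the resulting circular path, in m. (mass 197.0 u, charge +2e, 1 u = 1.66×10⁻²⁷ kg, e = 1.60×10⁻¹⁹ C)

r ≈ 74.2 m

The kinetic energy gained is K = qV = (2×1.60×10^-19)(5050) = 1.62×10^-15 J.
v = √(2K/m) = 9.94×10^4 m/s.
r = mv/(qB) = (3.27×10^-25)(9.94×10^4) / [(2×1.60×10^-19)(1.37×10^-3)] = 74.2 m.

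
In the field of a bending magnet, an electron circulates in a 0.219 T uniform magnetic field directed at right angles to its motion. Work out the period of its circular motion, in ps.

T ≈ 163 ps

The cyclotron period is independent of speed: T = 2πm/(qB).
T = 2π(9.11×10^-31) / [(1×1.60×10^-19)(0.219)] = 1.63×10^-10 s.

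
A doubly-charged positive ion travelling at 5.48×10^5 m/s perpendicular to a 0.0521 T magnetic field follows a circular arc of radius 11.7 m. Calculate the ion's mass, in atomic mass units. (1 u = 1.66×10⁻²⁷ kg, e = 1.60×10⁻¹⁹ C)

qvB = mv²/r ⇒ m = qBr/v.
m = (2×1.60×10^-19)(0.0521)(11.7) / (5.48×10^5) = 3.56×10^-25 kg = 214 u.

m ≈ 214 u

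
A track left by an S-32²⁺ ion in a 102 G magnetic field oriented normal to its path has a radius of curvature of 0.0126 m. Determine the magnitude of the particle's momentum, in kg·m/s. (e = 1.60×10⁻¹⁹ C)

Since qvB = mv²/r, the momentum p = mv = qBr.
p = (2×1.60×10^-19)(0.0102)(0.0126) = 4.11×10^-23 kg·m/s.

p ≈ 4.11×10^-23 kg·m/s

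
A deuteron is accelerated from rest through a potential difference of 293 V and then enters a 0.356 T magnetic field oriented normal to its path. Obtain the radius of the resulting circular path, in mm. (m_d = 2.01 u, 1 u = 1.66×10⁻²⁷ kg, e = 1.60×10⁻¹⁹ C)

The kinetic energy gained is K = qV = (1×1.60×10^-19)(293) = 4.69×10^-17 J.
v = √(2K/m) = 1.68×10^5 m/s.
r = mv/(qB) = (3.34×10^-27)(1.68×10^5) / [(1×1.60×10^-19)(0.356)] = 9.82×10^-3 m.

r ≈ 9.82 mm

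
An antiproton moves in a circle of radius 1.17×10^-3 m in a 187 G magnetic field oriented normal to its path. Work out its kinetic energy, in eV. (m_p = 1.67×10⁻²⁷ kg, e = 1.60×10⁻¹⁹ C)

K ≈ 0.0229 eV

v = qBr/m = (1×1.60×10^-19)(0.0187)(1.17×10^-3) / (1.67×10^-27) = 2100 m/s.
K = ½mv² = 0.5·(1.67×10^-27)·(2100)² = 3.67×10^-21 J = 0.0229 eV.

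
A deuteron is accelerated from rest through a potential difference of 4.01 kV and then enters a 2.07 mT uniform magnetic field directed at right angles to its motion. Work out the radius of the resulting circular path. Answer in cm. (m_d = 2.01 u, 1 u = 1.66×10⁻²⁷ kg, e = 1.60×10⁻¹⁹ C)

r ≈ 625 cm

The kinetic energy gained is K = qV = (1×1.60×10^-19)(4010) = 6.42×10^-16 J.
v = √(2K/m) = 6.20×10^5 m/s.
r = mv/(qB) = (3.34×10^-27)(6.20×10^5) / [(1×1.60×10^-19)(2.07×10^-3)] = 6.25 m.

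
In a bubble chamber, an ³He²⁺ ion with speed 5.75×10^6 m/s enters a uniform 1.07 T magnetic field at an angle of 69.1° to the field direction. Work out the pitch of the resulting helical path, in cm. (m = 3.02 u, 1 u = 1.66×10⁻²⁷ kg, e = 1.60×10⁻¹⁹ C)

pitch ≈ 18.9 cm

The velocity component along B is v∥ = v cos69.1° = 2.05×10^6 m/s.
The cyclotron period T = 2πm/(qB) = 9.20×10^-8 s is set by m, q, B alone.
Pitch = v∥·T = (2.05×10^6)(9.20×10^-8) = 0.189 m.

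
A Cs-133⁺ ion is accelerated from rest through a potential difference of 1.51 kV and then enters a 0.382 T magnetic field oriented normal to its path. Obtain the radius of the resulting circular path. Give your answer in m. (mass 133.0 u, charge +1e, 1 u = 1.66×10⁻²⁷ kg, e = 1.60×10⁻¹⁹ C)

The kinetic energy gained is K = qV = (1×1.60×10^-19)(1510) = 2.42×10^-16 J.
v = √(2K/m) = 4.68×10^4 m/s.
r = mv/(qB) = (2.21×10^-25)(4.68×10^4) / [(1×1.60×10^-19)(0.382)] = 0.169 m.

r ≈ 0.169 m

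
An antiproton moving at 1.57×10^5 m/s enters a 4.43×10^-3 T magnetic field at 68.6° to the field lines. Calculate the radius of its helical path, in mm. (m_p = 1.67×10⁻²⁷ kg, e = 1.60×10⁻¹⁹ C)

r ≈ 344 mm

Only the perpendicular component v⊥ = v sin68.6° = 1.46×10^5 m/s is bent by the field.
r = m v⊥ /(qB) = (1.67×10^-27)(1.46×10^5) / [(1×1.60×10^-19)(4.43×10^-3)] = 0.344 m.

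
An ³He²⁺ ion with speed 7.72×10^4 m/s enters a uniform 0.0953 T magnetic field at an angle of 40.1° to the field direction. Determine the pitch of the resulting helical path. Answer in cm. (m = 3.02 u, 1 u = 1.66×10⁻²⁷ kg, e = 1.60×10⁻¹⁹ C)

pitch ≈ 6.10 cm

The velocity component along B is v∥ = v cos40.1° = 5.91×10^4 m/s.
The cyclotron period T = 2πm/(qB) = 1.03×10^-6 s is set by m, q, B alone.
Pitch = v∥·T = (5.91×10^4)(1.03×10^-6) = 0.0610 m.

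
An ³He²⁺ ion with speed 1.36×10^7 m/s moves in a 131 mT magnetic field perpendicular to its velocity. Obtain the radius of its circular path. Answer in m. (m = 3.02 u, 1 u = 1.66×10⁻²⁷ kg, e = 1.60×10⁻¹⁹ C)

The magnetic force provides the centripetal force: qvB = mv²/r, so r = mv/(qB).
r = (5.01×10^-27 kg)(1.36×10^7 m/s) / [(2×1.60×10^-19 C)(0.131 T)] = 1.63 m.

r ≈ 1.63 m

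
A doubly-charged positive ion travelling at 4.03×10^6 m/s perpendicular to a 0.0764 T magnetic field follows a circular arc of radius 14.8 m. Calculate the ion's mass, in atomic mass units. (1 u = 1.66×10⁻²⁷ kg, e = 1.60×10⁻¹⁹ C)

qvB = mv²/r ⇒ m = qBr/v.
m = (2×1.60×10^-19)(0.0764)(14.8) / (4.03×10^6) = 8.98×10^-26 kg = 54.1 u.

m ≈ 54.1 u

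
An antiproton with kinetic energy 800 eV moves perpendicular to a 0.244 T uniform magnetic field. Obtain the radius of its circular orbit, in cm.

r ≈ 1.67 cm

Convert the energy: K = 800 eV = 1.28×10^-16 J.
v = √(2K/m) = √(2·1.28×10^-16/1.67×10^-27) = 3.92×10^5 m/s.
r = mv/(qB) = (1.67×10^-27)(3.92×10^5) / [(1×1.60×10^-19)(0.244)] = 0.0167 m.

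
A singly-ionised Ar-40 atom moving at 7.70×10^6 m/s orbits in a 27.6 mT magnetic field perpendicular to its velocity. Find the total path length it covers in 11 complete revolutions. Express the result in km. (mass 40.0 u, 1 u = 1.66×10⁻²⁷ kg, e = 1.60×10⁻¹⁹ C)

L ≈ 8.00 km

r = mv/(qB) = 116 m, so one revolution covers 2πr = 727 m.
In 11 revolutions: L = 11·2πr = 8000 m.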